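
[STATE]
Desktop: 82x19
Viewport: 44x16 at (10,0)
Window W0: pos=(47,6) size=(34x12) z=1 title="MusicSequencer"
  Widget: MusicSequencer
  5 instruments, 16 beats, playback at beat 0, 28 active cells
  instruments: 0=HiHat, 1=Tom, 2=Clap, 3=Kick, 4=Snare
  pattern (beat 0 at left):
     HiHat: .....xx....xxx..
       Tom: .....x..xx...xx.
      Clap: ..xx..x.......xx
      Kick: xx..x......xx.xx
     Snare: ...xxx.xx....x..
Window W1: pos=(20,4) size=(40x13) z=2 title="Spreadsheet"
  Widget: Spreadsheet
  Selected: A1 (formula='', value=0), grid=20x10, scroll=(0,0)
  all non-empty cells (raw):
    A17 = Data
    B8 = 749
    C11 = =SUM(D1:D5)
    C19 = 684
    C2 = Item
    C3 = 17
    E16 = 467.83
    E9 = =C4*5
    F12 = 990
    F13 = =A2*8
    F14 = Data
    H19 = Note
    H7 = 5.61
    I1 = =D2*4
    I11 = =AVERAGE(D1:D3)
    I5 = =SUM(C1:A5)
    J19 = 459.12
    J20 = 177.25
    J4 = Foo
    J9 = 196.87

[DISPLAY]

                                            
                                            
                                            
                                            
          ┏━━━━━━━━━━━━━━━━━━━━━━━━━━━━━━━━━
          ┃ Spreadsheet                     
          ┠─────────────────────────────────
          ┃A1:                              
          ┃       A       B       C       D 
          ┃---------------------------------
          ┃  1      [0]       0       0     
          ┃  2        0       0Item         
          ┃  3        0       0      17     
          ┃  4        0       0       0     
          ┃  5        0       0       0     
          ┃  6        0       0       0     


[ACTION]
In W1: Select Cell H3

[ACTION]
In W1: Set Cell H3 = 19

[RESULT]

                                            
                                            
                                            
                                            
          ┏━━━━━━━━━━━━━━━━━━━━━━━━━━━━━━━━━
          ┃ Spreadsheet                     
          ┠─────────────────────────────────
          ┃H3: 19                           
          ┃       A       B       C       D 
          ┃---------------------------------
          ┃  1        0       0       0     
          ┃  2        0       0Item         
          ┃  3        0       0      17     
          ┃  4        0       0       0     
          ┃  5        0       0       0     
          ┃  6        0       0       0     


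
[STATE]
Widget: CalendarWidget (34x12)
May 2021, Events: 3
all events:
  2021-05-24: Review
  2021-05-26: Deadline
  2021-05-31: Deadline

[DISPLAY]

             May 2021             
Mo Tu We Th Fr Sa Su              
                1  2              
 3  4  5  6  7  8  9              
10 11 12 13 14 15 16              
17 18 19 20 21 22 23              
24* 25 26* 27 28 29 30            
31*                               
                                  
                                  
                                  
                                  


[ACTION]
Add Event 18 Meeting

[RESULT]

             May 2021             
Mo Tu We Th Fr Sa Su              
                1  2              
 3  4  5  6  7  8  9              
10 11 12 13 14 15 16              
17 18* 19 20 21 22 23             
24* 25 26* 27 28 29 30            
31*                               
                                  
                                  
                                  
                                  


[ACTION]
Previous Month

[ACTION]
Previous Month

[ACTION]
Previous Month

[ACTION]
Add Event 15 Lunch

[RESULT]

          February 2021           
Mo Tu We Th Fr Sa Su              
 1  2  3  4  5  6  7              
 8  9 10 11 12 13 14              
15* 16 17 18 19 20 21             
22 23 24 25 26 27 28              
                                  
                                  
                                  
                                  
                                  
                                  


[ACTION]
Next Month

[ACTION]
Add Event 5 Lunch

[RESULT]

            March 2021            
Mo Tu We Th Fr Sa Su              
 1  2  3  4  5*  6  7             
 8  9 10 11 12 13 14              
15 16 17 18 19 20 21              
22 23 24 25 26 27 28              
29 30 31                          
                                  
                                  
                                  
                                  
                                  


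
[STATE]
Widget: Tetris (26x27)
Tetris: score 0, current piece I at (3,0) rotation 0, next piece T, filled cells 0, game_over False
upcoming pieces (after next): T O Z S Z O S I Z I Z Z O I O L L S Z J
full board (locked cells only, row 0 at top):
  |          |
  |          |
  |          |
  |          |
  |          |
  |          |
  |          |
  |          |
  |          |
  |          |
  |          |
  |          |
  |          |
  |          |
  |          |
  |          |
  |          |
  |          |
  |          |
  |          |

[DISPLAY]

   ████   │Next:          
          │ ▒             
          │▒▒▒            
          │               
          │               
          │               
          │Score:         
          │0              
          │               
          │               
          │               
          │               
          │               
          │               
          │               
          │               
          │               
          │               
          │               
          │               
          │               
          │               
          │               
          │               
          │               
          │               
          │               


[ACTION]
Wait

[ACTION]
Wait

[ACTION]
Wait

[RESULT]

          │Next:          
          │ ▒             
          │▒▒▒            
   ████   │               
          │               
          │               
          │Score:         
          │0              
          │               
          │               
          │               
          │               
          │               
          │               
          │               
          │               
          │               
          │               
          │               
          │               
          │               
          │               
          │               
          │               
          │               
          │               
          │               


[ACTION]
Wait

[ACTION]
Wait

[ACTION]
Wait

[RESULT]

          │Next:          
          │ ▒             
          │▒▒▒            
          │               
          │               
          │               
   ████   │Score:         
          │0              
          │               
          │               
          │               
          │               
          │               
          │               
          │               
          │               
          │               
          │               
          │               
          │               
          │               
          │               
          │               
          │               
          │               
          │               
          │               


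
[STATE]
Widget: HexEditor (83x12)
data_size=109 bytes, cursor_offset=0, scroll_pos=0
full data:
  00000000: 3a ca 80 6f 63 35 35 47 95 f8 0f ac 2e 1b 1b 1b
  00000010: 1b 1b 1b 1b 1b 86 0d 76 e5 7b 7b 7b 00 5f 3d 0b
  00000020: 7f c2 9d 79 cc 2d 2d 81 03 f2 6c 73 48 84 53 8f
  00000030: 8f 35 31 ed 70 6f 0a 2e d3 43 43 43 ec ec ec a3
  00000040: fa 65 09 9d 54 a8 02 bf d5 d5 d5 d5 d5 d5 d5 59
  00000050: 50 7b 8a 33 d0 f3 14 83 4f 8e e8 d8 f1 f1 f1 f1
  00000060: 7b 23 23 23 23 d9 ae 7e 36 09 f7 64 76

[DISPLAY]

00000000  3A ca 80 6f 63 35 35 47  95 f8 0f ac 2e 1b 1b 1b  |:..oc55G........|     
00000010  1b 1b 1b 1b 1b 86 0d 76  e5 7b 7b 7b 00 5f 3d 0b  |.......v.{{{._=.|     
00000020  7f c2 9d 79 cc 2d 2d 81  03 f2 6c 73 48 84 53 8f  |...y.--...lsH.S.|     
00000030  8f 35 31 ed 70 6f 0a 2e  d3 43 43 43 ec ec ec a3  |.51.po...CCC....|     
00000040  fa 65 09 9d 54 a8 02 bf  d5 d5 d5 d5 d5 d5 d5 59  |.e..T..........Y|     
00000050  50 7b 8a 33 d0 f3 14 83  4f 8e e8 d8 f1 f1 f1 f1  |P{.3....O.......|     
00000060  7b 23 23 23 23 d9 ae 7e  36 09 f7 64 76           |{####..~6..dv   |     
                                                                                   
                                                                                   
                                                                                   
                                                                                   
                                                                                   


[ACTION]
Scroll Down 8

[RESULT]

00000060  7b 23 23 23 23 d9 ae 7e  36 09 f7 64 76           |{####..~6..dv   |     
                                                                                   
                                                                                   
                                                                                   
                                                                                   
                                                                                   
                                                                                   
                                                                                   
                                                                                   
                                                                                   
                                                                                   
                                                                                   


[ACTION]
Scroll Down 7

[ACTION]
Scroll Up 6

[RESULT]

00000000  3A ca 80 6f 63 35 35 47  95 f8 0f ac 2e 1b 1b 1b  |:..oc55G........|     
00000010  1b 1b 1b 1b 1b 86 0d 76  e5 7b 7b 7b 00 5f 3d 0b  |.......v.{{{._=.|     
00000020  7f c2 9d 79 cc 2d 2d 81  03 f2 6c 73 48 84 53 8f  |...y.--...lsH.S.|     
00000030  8f 35 31 ed 70 6f 0a 2e  d3 43 43 43 ec ec ec a3  |.51.po...CCC....|     
00000040  fa 65 09 9d 54 a8 02 bf  d5 d5 d5 d5 d5 d5 d5 59  |.e..T..........Y|     
00000050  50 7b 8a 33 d0 f3 14 83  4f 8e e8 d8 f1 f1 f1 f1  |P{.3....O.......|     
00000060  7b 23 23 23 23 d9 ae 7e  36 09 f7 64 76           |{####..~6..dv   |     
                                                                                   
                                                                                   
                                                                                   
                                                                                   
                                                                                   


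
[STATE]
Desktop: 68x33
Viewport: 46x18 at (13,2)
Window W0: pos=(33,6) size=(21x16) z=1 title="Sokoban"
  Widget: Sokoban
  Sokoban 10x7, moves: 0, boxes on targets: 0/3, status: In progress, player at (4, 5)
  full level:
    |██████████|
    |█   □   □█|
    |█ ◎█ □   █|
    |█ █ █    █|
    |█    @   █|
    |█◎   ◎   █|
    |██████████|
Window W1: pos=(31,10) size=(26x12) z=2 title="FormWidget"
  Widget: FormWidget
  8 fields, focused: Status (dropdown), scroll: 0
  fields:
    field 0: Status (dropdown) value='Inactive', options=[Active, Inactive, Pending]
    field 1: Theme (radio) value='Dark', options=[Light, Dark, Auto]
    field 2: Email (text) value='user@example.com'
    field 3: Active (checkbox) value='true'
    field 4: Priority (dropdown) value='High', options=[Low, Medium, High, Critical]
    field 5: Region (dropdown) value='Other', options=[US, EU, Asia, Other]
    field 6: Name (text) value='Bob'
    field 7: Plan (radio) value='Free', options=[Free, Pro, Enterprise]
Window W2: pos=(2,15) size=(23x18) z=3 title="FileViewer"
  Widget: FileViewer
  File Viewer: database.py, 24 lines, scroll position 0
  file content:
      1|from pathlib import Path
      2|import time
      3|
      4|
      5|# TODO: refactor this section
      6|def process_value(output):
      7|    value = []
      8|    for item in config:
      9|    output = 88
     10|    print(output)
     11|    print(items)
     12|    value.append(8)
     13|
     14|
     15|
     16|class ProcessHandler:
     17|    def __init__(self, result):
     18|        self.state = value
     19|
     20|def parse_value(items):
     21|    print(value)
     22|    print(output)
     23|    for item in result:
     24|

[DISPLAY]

                                              
                                              
                                              
                                              
                    ┏━━━━━━━━━━━━━━━━━━━┓     
                    ┃ Sokoban           ┃     
                    ┠───────────────────┨     
                    ┃██████████         ┃     
                  ┏━━━━━━━━━━━━━━━━━━━━━━━━┓  
                  ┃ FormWidget             ┃  
                  ┠────────────────────────┨  
                  ┃> Status:     [Inactiv▼]┃  
                  ┃  Theme:      ( ) Light ┃  
━━━━━━━━━━━┓      ┃  Email:      [user@exa]┃  
r          ┃      ┃  Active:     [x]       ┃  
───────────┨      ┃  Priority:   [High   ▼]┃  
ib import ▲┃      ┃  Region:     [Other  ▼]┃  
e         █┃      ┃  Name:       [Bob     ]┃  


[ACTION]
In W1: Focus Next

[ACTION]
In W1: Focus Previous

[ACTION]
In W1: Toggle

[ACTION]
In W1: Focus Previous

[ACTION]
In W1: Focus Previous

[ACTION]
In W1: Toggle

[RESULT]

                                              
                                              
                                              
                                              
                    ┏━━━━━━━━━━━━━━━━━━━┓     
                    ┃ Sokoban           ┃     
                    ┠───────────────────┨     
                    ┃██████████         ┃     
                  ┏━━━━━━━━━━━━━━━━━━━━━━━━┓  
                  ┃ FormWidget             ┃  
                  ┠────────────────────────┨  
                  ┃  Status:     [Inactiv▼]┃  
                  ┃  Theme:      ( ) Light ┃  
━━━━━━━━━━━┓      ┃  Email:      [user@exa]┃  
r          ┃      ┃  Active:     [x]       ┃  
───────────┨      ┃  Priority:   [High   ▼]┃  
ib import ▲┃      ┃  Region:     [Other  ▼]┃  
e         █┃      ┃> Name:       [Bob     ]┃  


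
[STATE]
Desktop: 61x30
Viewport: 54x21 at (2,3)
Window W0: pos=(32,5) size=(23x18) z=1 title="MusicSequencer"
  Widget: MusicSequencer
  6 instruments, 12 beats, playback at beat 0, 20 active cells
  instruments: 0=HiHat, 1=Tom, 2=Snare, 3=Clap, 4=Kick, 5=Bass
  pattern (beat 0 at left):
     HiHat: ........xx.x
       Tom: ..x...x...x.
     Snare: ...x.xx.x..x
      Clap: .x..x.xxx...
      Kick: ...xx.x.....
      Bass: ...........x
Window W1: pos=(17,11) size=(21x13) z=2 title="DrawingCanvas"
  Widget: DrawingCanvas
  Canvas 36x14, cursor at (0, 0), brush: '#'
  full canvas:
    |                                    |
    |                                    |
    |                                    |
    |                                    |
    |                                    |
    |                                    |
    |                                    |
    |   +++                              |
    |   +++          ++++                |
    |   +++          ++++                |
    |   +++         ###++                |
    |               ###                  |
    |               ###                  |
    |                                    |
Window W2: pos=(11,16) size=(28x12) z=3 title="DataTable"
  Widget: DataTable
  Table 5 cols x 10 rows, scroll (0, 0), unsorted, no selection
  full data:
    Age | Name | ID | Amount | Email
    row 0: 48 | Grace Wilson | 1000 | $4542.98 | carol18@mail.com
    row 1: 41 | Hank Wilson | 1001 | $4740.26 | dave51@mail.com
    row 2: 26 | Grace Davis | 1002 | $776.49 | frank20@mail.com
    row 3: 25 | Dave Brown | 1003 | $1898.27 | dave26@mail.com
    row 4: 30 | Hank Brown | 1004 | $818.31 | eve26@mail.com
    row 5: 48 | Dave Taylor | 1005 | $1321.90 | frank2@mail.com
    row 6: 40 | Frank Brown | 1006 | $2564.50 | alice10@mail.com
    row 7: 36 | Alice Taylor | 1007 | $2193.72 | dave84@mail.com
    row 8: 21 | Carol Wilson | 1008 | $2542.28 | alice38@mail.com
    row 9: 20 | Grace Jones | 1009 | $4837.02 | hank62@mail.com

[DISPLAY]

                                                      
                                                      
                              ┏━━━━━━━━━━━━━━━━━━━━━┓ 
                              ┃ MusicSequencer      ┃ 
                              ┠─────────────────────┨ 
                              ┃      ▼12345678901   ┃ 
                              ┃ HiHat········██·█   ┃ 
                              ┃   Tom··█···█···█·   ┃ 
               ┏━━━━━━━━━━━━━━━━━━━┓e···█·██·█··█   ┃ 
               ┃ DrawingCanvas     ┃p·█··█·███···   ┃ 
               ┠───────────────────┨k···██·█·····   ┃ 
               ┃+                  ┃s···········█   ┃ 
               ┃                   ┃                ┃ 
         ┏━━━━━━━━━━━━━━━━━━━━━━━━━━┓               ┃ 
         ┃ DataTable                ┃               ┃ 
         ┠──────────────────────────┨               ┃ 
         ┃Age│Name        │ID  │Amou┃               ┃ 
         ┃───┼────────────┼────┼────┃               ┃ 
         ┃48 │Grace Wilson│1000│$454┃               ┃ 
         ┃41 │Hank Wilson │1001│$474┃━━━━━━━━━━━━━━━┛ 
         ┃26 │Grace Davis │1002│$776┃                 


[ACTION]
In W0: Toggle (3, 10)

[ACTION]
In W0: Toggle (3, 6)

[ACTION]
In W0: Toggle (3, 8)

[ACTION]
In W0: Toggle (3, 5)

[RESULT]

                                                      
                                                      
                              ┏━━━━━━━━━━━━━━━━━━━━━┓ 
                              ┃ MusicSequencer      ┃ 
                              ┠─────────────────────┨ 
                              ┃      ▼12345678901   ┃ 
                              ┃ HiHat········██·█   ┃ 
                              ┃   Tom··█···█···█·   ┃ 
               ┏━━━━━━━━━━━━━━━━━━━┓e···█·██·█··█   ┃ 
               ┃ DrawingCanvas     ┃p·█··██·█··█·   ┃ 
               ┠───────────────────┨k···██·█·····   ┃ 
               ┃+                  ┃s···········█   ┃ 
               ┃                   ┃                ┃ 
         ┏━━━━━━━━━━━━━━━━━━━━━━━━━━┓               ┃ 
         ┃ DataTable                ┃               ┃ 
         ┠──────────────────────────┨               ┃ 
         ┃Age│Name        │ID  │Amou┃               ┃ 
         ┃───┼────────────┼────┼────┃               ┃ 
         ┃48 │Grace Wilson│1000│$454┃               ┃ 
         ┃41 │Hank Wilson │1001│$474┃━━━━━━━━━━━━━━━┛ 
         ┃26 │Grace Davis │1002│$776┃                 


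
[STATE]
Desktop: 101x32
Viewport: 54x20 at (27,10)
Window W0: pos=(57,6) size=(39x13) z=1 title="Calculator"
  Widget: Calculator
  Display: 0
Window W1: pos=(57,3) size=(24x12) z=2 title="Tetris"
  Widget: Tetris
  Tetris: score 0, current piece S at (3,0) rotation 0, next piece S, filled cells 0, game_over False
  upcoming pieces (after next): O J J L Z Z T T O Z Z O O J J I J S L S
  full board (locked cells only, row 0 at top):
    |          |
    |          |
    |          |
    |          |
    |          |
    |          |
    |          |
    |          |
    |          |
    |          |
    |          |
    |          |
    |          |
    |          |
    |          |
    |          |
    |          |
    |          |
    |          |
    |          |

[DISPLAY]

                              ┃          │           ┃
                              ┃          │           ┃
                              ┃          │Score:     ┃
                              ┃          │0          ┃
                              ┗━━━━━━━━━━━━━━━━━━━━━━┛
                              ┃│ 1 │ 2 │ 3 │ - │      
                              ┃├───┼───┼───┼───┤      
                              ┃│ 0 │ . │ = │ + │      
                              ┗━━━━━━━━━━━━━━━━━━━━━━━
                                                      
                                                      
                                                      
                                                      
                                                      
                                                      
                                                      
                                                      
                                                      
                                                      
                                                      


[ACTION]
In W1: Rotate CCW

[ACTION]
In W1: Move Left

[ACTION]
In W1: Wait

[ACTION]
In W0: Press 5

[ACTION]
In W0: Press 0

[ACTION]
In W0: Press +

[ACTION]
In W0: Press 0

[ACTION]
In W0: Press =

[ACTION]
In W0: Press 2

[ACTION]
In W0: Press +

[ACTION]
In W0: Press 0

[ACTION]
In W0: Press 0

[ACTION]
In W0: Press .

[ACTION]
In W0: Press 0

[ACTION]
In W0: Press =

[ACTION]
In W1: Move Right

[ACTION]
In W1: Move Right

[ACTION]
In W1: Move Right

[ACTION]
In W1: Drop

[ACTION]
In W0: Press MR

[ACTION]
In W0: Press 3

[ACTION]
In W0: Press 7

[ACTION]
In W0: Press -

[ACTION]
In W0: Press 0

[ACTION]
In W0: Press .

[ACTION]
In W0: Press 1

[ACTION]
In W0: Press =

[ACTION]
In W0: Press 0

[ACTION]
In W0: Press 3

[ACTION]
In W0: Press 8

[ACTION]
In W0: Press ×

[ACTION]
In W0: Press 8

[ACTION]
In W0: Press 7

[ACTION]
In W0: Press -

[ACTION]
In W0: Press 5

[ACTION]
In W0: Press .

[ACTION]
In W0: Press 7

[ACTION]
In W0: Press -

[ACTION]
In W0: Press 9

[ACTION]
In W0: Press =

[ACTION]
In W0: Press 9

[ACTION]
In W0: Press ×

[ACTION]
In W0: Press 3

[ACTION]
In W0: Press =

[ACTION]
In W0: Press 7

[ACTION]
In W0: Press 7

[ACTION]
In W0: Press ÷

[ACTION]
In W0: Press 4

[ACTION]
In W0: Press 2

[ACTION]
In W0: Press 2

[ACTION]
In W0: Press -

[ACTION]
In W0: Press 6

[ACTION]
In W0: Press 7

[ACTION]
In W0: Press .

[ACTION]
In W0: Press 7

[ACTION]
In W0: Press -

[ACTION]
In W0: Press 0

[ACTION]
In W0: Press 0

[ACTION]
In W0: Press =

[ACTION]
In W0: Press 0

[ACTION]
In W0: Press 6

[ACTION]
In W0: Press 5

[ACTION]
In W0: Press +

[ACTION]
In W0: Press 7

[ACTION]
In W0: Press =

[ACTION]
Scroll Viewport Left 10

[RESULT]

                                        ┃          │  
                                        ┃          │  
                                        ┃          │Sc
                                        ┃          │0 
                                        ┗━━━━━━━━━━━━━
                                        ┃│ 1 │ 2 │ 3 │
                                        ┃├───┼───┼───┼
                                        ┃│ 0 │ . │ = │
                                        ┗━━━━━━━━━━━━━
                                                      
                                                      
                                                      
                                                      
                                                      
                                                      
                                                      
                                                      
                                                      
                                                      
                                                      


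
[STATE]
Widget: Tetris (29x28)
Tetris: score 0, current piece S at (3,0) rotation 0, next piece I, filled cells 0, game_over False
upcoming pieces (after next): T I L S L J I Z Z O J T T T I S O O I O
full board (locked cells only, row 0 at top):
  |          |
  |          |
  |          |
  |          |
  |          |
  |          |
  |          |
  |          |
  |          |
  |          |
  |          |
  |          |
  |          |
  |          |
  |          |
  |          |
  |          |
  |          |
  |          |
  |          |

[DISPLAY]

    ░░    │Next:             
   ░░     │████              
          │                  
          │                  
          │                  
          │                  
          │Score:            
          │0                 
          │                  
          │                  
          │                  
          │                  
          │                  
          │                  
          │                  
          │                  
          │                  
          │                  
          │                  
          │                  
          │                  
          │                  
          │                  
          │                  
          │                  
          │                  
          │                  
          │                  


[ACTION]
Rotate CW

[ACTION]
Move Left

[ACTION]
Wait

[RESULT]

          │Next:             
  ░       │████              
  ░░      │                  
   ░      │                  
          │                  
          │                  
          │Score:            
          │0                 
          │                  
          │                  
          │                  
          │                  
          │                  
          │                  
          │                  
          │                  
          │                  
          │                  
          │                  
          │                  
          │                  
          │                  
          │                  
          │                  
          │                  
          │                  
          │                  
          │                  


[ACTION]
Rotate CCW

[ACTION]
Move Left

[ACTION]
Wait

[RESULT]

          │Next:             
          │████              
  ░░      │                  
 ░░       │                  
          │                  
          │                  
          │Score:            
          │0                 
          │                  
          │                  
          │                  
          │                  
          │                  
          │                  
          │                  
          │                  
          │                  
          │                  
          │                  
          │                  
          │                  
          │                  
          │                  
          │                  
          │                  
          │                  
          │                  
          │                  


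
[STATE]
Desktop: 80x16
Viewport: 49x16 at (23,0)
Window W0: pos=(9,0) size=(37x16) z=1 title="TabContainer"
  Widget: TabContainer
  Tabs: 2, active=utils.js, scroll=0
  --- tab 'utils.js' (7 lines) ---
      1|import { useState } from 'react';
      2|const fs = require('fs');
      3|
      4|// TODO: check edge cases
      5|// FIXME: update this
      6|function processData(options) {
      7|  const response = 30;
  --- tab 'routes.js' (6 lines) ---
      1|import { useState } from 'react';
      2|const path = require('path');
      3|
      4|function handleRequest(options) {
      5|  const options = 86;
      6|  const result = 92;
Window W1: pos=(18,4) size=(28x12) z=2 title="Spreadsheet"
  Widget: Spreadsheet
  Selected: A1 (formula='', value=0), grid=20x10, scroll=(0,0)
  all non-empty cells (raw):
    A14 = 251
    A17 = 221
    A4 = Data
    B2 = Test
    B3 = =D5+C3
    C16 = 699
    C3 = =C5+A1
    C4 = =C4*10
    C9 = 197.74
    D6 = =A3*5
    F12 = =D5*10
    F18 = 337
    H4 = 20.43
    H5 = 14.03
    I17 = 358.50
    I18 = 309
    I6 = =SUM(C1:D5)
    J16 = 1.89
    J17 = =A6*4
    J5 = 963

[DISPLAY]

━━━━━━━━━━━━━━━━━━━━━━┓                          
                      ┃                          
──────────────────────┨                          
outes.js              ┃                          
━━━━━━━━━━━━━━━━━━━━━━┓                          
eadsheet              ┃                          
──────────────────────┨                          
                      ┃                          
   A       B       C  ┃                          
----------------------┃                          
     [0]       0      ┃                          
       0Test          ┃                          
       0       0      ┃                          
Data           0#CIRC!┃                          
       0       0      ┃                          
━━━━━━━━━━━━━━━━━━━━━━┛                          


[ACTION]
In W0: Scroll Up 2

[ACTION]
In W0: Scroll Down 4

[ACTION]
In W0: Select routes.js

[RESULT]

━━━━━━━━━━━━━━━━━━━━━━┓                          
                      ┃                          
──────────────────────┨                          
outes.js]             ┃                          
━━━━━━━━━━━━━━━━━━━━━━┓                          
eadsheet              ┃                          
──────────────────────┨                          
                      ┃                          
   A       B       C  ┃                          
----------------------┃                          
     [0]       0      ┃                          
       0Test          ┃                          
       0       0      ┃                          
Data           0#CIRC!┃                          
       0       0      ┃                          
━━━━━━━━━━━━━━━━━━━━━━┛                          


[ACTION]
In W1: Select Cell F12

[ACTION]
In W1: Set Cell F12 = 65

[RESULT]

━━━━━━━━━━━━━━━━━━━━━━┓                          
                      ┃                          
──────────────────────┨                          
outes.js]             ┃                          
━━━━━━━━━━━━━━━━━━━━━━┓                          
eadsheet              ┃                          
──────────────────────┨                          
 65                   ┃                          
   A       B       C  ┃                          
----------------------┃                          
       0       0      ┃                          
       0Test          ┃                          
       0       0      ┃                          
Data           0#CIRC!┃                          
       0       0      ┃                          
━━━━━━━━━━━━━━━━━━━━━━┛                          


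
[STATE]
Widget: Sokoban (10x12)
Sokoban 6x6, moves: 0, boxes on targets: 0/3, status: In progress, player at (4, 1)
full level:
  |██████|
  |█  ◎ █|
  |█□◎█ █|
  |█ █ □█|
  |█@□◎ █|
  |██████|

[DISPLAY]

██████    
█  ◎ █    
█□◎█ █    
█ █ □█    
█@□◎ █    
██████    
Moves: 0  
          
          
          
          
          


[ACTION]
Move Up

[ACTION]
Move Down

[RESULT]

██████    
█  ◎ █    
█□◎█ █    
█ █ □█    
█@□◎ █    
██████    
Moves: 2  
          
          
          
          
          


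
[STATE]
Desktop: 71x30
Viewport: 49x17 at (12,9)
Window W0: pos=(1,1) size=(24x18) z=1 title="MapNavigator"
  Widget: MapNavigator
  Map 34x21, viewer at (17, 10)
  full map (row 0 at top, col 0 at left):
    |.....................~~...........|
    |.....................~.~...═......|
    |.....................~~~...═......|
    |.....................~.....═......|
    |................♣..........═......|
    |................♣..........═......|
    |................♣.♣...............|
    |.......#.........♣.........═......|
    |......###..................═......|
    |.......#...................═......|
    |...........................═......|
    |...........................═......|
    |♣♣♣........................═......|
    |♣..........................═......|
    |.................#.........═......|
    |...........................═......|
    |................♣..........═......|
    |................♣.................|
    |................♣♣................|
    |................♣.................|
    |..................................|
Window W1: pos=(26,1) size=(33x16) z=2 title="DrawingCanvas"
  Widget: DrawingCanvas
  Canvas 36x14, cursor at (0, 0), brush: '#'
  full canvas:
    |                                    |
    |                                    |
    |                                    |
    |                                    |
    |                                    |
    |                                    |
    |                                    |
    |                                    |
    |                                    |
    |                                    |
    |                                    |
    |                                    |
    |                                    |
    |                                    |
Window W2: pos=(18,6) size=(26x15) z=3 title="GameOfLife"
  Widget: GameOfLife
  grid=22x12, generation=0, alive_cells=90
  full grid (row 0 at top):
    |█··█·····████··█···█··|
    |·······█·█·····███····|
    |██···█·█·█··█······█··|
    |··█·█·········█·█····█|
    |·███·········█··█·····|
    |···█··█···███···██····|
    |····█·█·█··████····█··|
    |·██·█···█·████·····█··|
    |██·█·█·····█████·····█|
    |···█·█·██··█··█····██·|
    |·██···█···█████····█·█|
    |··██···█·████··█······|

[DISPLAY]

......┃Gen: 0                  ┃              ┃  
......┃·······█·█·····███····  ┃              ┃  
.@....┃██···█·█·█··█······█··  ┃              ┃  
......┃··█·█·········█·█····█  ┃              ┃  
......┃·███·········█··█·····  ┃              ┃  
......┃···█··█···███···██····  ┃              ┃  
.#....┃····█·█·█··████····█··  ┃              ┃  
......┃·██·█···█·████·····█··  ┃━━━━━━━━━━━━━━┛  
♣.....┃██·█·█·····█████·····█  ┃                 
━━━━━━┃···█·█·██··█··█····██·  ┃                 
      ┃·██···█···█████····█·█  ┃                 
      ┗━━━━━━━━━━━━━━━━━━━━━━━━┛                 
                                                 
                                                 
                                                 
                                                 
                                                 


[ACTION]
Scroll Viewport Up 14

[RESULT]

                                                 
━━━━━━━━━━━━┓ ┏━━━━━━━━━━━━━━━━━━━━━━━━━━━━━━━┓  
tor         ┃ ┃ DrawingCanvas                 ┃  
────────────┨ ┠───────────────────────────────┨  
.....~.....═┃ ┃+                              ┃  
♣..........═┃ ┃                               ┃  
♣.....┏━━━━━━━━━━━━━━━━━━━━━━━━┓              ┃  
♣.♣...┃ GameOfLife             ┃              ┃  
.♣....┠────────────────────────┨              ┃  
......┃Gen: 0                  ┃              ┃  
......┃·······█·█·····███····  ┃              ┃  
.@....┃██···█·█·█··█······█··  ┃              ┃  
......┃··█·█·········█·█····█  ┃              ┃  
......┃·███·········█··█·····  ┃              ┃  
......┃···█··█···███···██····  ┃              ┃  
.#....┃····█·█·█··████····█··  ┃              ┃  
......┃·██·█···█·████·····█··  ┃━━━━━━━━━━━━━━┛  


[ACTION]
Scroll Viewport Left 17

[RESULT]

                                                 
 ┏━━━━━━━━━━━━━━━━━━━━━━┓ ┏━━━━━━━━━━━━━━━━━━━━━━
 ┃ MapNavigator         ┃ ┃ DrawingCanvas        
 ┠──────────────────────┨ ┠──────────────────────
 ┃...............~.....═┃ ┃+                     
 ┃..........♣..........═┃ ┃                      
 ┃..........♣.....┏━━━━━━━━━━━━━━━━━━━━━━━━┓     
 ┃..........♣.♣...┃ GameOfLife             ┃     
 ┃.#.........♣....┠────────────────────────┨     
 ┃###.............┃Gen: 0                  ┃     
 ┃.#..............┃·······█·█·····███····  ┃     
 ┃...........@....┃██···█·█·█··█······█··  ┃     
 ┃................┃··█·█·········█·█····█  ┃     
 ┃................┃·███·········█··█·····  ┃     
 ┃................┃···█··█···███···██····  ┃     
 ┃...........#....┃····█·█·█··████····█··  ┃     
 ┃................┃·██·█···█·████·····█··  ┃━━━━━
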